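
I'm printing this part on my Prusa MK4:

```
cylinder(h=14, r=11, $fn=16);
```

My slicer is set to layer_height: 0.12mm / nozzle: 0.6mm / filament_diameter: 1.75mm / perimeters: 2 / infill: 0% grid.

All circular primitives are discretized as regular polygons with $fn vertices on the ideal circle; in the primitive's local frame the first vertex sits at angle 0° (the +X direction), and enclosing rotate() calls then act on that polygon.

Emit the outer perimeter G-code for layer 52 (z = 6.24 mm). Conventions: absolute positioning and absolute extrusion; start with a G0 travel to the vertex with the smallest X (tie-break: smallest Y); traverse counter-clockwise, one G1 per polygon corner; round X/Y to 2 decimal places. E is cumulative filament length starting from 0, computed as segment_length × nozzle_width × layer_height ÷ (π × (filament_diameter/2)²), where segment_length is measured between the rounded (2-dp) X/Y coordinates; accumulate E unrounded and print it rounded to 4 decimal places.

G0 X-11.00 Y0.00 Z6.24
G1 X-10.16 Y-4.21 E0.1285
G1 X-7.78 Y-7.78 E0.2569
G1 X-4.21 Y-10.16 E0.3854
G1 X0.00 Y-11.00 E0.5139
G1 X4.21 Y-10.16 E0.6424
G1 X7.78 Y-7.78 E0.7708
G1 X10.16 Y-4.21 E0.8993
G1 X11.00 Y0.00 E1.0278
G1 X10.16 Y4.21 E1.1563
G1 X7.78 Y7.78 E1.2847
G1 X4.21 Y10.16 E1.4131
G1 X0.00 Y11.00 E1.5417
G1 X-4.21 Y10.16 E1.6702
G1 X-7.78 Y7.78 E1.7986
G1 X-10.16 Y4.21 E1.9270
G1 X-11.00 Y0.00 E2.0555

At z = 6.24 mm: the r=11 cylinder gives a regular 16-gon of circumradius 11 (constant along its height). The outline is a single polygon with 16 vertices. Extrusion per mm of travel: 0.6 × 0.12 / (π × 0.875²) = 0.029934. Accumulating E over each segment gives final E = 2.0555.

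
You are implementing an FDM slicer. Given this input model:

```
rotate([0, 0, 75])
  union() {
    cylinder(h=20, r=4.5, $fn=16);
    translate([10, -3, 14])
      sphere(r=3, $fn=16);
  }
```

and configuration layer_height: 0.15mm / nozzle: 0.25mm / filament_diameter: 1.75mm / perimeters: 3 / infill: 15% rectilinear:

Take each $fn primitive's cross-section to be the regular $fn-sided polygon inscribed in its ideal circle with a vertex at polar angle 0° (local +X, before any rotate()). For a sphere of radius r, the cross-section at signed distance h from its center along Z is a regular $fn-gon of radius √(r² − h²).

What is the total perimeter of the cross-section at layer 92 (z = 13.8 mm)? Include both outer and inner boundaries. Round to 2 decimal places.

At z = 13.8 mm: the cylinder: section is a regular 16-gon, circumradius r=4.5 (perimeter = 2·16·4.500·sin(180°/16) = 28.09 mm); the r=3 sphere at (10, -3) slices to a regular 16-gon of circumradius 2.993 (√(r²−h²) with h=0.2 from center) (perimeter = 2·16·2.993·sin(180°/16) = 18.69 mm); Merging all regions: the 2 present regions are separate (no shared area or edge), so areas and boundary lengths simply add and each stays a separate island — boundary = 46.78 mm; (whole slice rotated 75° about Z — lengths, areas and connectivity unchanged). Overall, the cross-section has 2 separate islands. Total boundary length (outer) = 46.78 mm.

46.78 mm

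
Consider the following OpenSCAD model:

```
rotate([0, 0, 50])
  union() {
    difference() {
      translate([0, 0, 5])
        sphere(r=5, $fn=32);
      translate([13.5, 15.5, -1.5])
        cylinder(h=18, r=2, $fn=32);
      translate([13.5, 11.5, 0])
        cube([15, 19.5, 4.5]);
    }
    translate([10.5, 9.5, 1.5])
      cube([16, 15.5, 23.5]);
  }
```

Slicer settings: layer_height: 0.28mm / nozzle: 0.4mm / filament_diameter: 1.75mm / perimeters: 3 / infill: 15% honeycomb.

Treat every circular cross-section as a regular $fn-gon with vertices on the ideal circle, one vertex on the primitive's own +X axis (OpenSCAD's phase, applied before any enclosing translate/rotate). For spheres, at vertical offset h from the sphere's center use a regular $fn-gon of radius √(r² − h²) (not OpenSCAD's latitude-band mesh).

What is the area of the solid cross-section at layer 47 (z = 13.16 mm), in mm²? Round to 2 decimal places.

248.00 mm²

At z = 13.16 mm: the sphere does not reach this height (|z−center|=8.160 > r=5); the r=2 cylinder at (13.5, 15.5) contributes a regular 32-gon of circumradius 2 (area = (32/2)·2.000²·sin(360°/32) = 12.49 mm²); the cube at (13.5, 11.5) is absent (z outside [0, 4.5]); Taking the first minus the rest: the first operand is absent here, so nothing remains; the cube at (10.5, 9.5) (footprint 16×15.5) is included at this height (area 248.00 mm²); Combining (union): only the 16×15.5 cube at (10.5, 9.5) is present, so the union is just that shape — area = 248.00 mm²; (rotated 50° about Z; rotation is an isometry so areas/perimeters/island counts are preserved). Overall, the cross-section is a single solid region. Net area = 248.00 mm².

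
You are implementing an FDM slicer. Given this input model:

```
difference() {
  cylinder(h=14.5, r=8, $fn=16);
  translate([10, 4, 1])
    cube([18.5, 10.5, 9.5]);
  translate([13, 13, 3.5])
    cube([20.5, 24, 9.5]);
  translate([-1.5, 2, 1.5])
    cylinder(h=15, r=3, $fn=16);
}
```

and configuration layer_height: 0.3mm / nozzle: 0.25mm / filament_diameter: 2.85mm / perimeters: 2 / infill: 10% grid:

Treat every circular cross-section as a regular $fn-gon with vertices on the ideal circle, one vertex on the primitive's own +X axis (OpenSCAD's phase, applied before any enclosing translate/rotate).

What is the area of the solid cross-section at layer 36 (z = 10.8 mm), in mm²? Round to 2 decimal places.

168.38 mm²

At z = 10.8 mm: the cylinder: section is a regular 16-gon, circumradius r=8 (area = (16/2)·8.000²·sin(360°/16) = 195.93 mm²); the cube at (10, 4) is absent (z outside [1, 10.5]); the cube at (13, 13) is present — its section is the full 20.5×24 rectangle (area 492.00 mm²); the r=3 cylinder at (-1.5, 2) gives a regular 16-gon of circumradius 3 (constant along its height) (area = (16/2)·3.000²·sin(360°/16) = 27.55 mm²); Taking the first minus the rest: starting from the r=8 cylinder (195.93 mm²), the 20.5×24 cube at (13, 13) misses the remaining region (no effect); the r=3 cylinder at (-1.5, 2) lies wholly inside it (removes its full 27.55 mm² and its 18.73 mm outline becomes a hole wall) — area = 168.38 mm². Overall, the cross-section is one region with 1 hole. Net area = 168.38 mm².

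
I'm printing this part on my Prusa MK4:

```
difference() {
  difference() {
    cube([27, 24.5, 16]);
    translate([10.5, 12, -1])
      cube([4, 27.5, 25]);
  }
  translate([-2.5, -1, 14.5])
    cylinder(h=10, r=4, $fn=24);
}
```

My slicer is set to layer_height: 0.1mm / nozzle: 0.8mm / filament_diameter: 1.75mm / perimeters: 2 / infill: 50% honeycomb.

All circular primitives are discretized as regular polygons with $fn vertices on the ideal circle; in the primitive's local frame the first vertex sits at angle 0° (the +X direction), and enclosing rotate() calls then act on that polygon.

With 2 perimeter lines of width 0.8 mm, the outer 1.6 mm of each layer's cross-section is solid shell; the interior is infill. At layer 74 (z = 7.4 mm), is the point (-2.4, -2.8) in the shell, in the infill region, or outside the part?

At z = 7.4 mm: the cube (footprint 27×24.5) is included at this height; the cube at (10.5, 12) is present — its section is the full 4×27.5 rectangle; Taking the first minus the rest: starting from the 27×24.5 cube, the 4×27.5 cube at (10.5, 12) partially overlaps it — only the 50.00 mm² overlap (of its 110.00 mm²) is removed, clipping the outline — 1 connected region; the cylinder at (-2.5, -1) does not reach this height (z outside [14.5, 24.5]); Subtracting the remaining from the first: none of the subtracted shapes is present at this height, so the result so far is unchanged — 1 connected region. Overall, the cross-section is a single solid region. The nearest boundary edge runs (27.00, 0.00)→(0.00, 0.00); distance from the point to it = 3.69 mm. The point is not inside any of the regions above, so it lies outside the cross-section (3.69 mm from the nearest boundary).

outside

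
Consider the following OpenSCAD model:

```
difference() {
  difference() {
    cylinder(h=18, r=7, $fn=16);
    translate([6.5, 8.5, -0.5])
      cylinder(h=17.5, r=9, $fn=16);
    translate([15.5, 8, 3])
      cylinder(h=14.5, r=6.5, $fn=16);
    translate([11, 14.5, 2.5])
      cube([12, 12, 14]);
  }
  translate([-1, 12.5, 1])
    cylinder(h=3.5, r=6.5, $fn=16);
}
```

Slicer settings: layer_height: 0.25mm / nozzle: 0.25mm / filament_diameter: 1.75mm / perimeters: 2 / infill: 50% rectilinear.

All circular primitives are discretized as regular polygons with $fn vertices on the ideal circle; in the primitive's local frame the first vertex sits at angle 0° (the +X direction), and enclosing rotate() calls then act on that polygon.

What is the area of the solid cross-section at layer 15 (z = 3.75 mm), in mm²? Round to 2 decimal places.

At z = 3.75 mm: the r=7 cylinder contributes a regular 16-gon of circumradius 7 (area = (16/2)·7.000²·sin(360°/16) = 150.01 mm²); the r=9 cylinder at (6.5, 8.5) contributes a regular 16-gon of circumradius 9 (area = (16/2)·9.000²·sin(360°/16) = 247.98 mm²); the r=6.5 cylinder at (15.5, 8) gives a regular 16-gon of circumradius 6.5 (constant along its height) (area = (16/2)·6.500²·sin(360°/16) = 129.35 mm²); the cube at (11, 14.5) is present — its section is the full 12×12 rectangle (area 144.00 mm²); Taking the first minus the rest: starting from the r=7 cylinder (150.01 mm²), the r=9 cylinder at (6.5, 8.5) partially overlaps it — only the 40.47 mm² overlap (of its 247.98 mm²) is removed, clipping the outline; the r=6.5 cylinder at (15.5, 8) misses the remaining region (no effect); the 12×12 cube at (11, 14.5) misses the remaining region (no effect) — area = 109.55 mm²; the r=6.5 cylinder at (-1, 12.5) gives a regular 16-gon of circumradius 6.5 (constant along its height) (area = (16/2)·6.500²·sin(360°/16) = 129.35 mm²); After the difference (first − rest): starting from the result so far (109.55 mm²), the r=6.5 cylinder at (-1, 12.5) partially overlaps it — only the 0.16 mm² overlap (of its 129.35 mm²) is removed, clipping the outline — area = 109.38 mm². Overall, the cross-section is a single solid region. Net area = 109.38 mm².

109.38 mm²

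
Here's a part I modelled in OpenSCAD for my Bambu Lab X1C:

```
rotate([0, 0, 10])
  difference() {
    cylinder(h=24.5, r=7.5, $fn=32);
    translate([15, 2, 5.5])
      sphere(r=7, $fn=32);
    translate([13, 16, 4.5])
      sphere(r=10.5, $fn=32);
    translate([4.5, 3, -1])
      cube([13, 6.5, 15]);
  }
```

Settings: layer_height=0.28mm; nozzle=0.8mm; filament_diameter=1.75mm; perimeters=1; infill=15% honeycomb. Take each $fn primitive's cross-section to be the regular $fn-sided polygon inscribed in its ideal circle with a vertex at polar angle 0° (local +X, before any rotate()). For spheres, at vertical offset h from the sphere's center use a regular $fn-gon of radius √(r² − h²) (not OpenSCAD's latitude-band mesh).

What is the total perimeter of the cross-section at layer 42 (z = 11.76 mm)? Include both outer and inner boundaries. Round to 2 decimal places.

48.54 mm

At z = 11.76 mm: the cylinder: section is a regular 32-gon, circumradius r=7.5 (perimeter = 2·32·7.500·sin(180°/32) = 47.05 mm); the r=7 sphere at (15, 2) slices to a regular 32-gon of circumradius 3.132 (√(r²−h²) with h=6.26 from center) (perimeter = 2·32·3.132·sin(180°/32) = 19.65 mm); the r=10.5 sphere at (13, 16) contributes a regular 32-gon of circumradius √(10.5²−7.26²) = 7.586 (perimeter = 2·32·7.586·sin(180°/32) = 47.59 mm); the cube at (4.5, 3) is present — its section is the full 13×6.5 rectangle (perimeter 39.00 mm); Taking the first minus the rest: starting from the r=7.5 cylinder, the r=7 sphere at (15, 2) misses the remaining region (no effect); the r=10.5 sphere at (13, 16) misses the remaining region (no effect); the 13×6.5 cube at (4.5, 3) partially overlaps it — only the 4.10 mm² overlap (of its 84.50 mm²) is removed, clipping the outline — boundary = 48.54 mm; (whole slice rotated 10° about Z — lengths, areas and connectivity unchanged). Overall, the cross-section is a single solid region. Total boundary length (outer) = 48.54 mm.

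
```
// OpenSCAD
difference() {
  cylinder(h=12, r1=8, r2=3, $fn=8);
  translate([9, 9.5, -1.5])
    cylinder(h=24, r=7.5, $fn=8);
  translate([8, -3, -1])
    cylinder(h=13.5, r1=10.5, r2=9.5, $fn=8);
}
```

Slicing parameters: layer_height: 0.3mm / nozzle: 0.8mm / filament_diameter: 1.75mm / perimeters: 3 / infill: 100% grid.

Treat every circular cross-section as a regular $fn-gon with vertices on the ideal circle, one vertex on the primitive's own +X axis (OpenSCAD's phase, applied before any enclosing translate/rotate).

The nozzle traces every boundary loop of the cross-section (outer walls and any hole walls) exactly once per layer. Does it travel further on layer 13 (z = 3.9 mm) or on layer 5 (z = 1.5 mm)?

layer 5 (z = 1.5 mm)

Layer 13 (z = 3.9): the cone: at t=0.325 of its height the radius interpolates to r₁+(r₂−r₁)t = 6.375, giving a regular 8-gon of that circumradius (perimeter = 2·8·6.375·sin(180°/8) = 39.03 mm); the r=7.5 cylinder at (9, 9.5) contributes a regular 8-gon of circumradius 7.5 (perimeter = 2·8·7.500·sin(180°/8) = 45.92 mm); the cone at (8, -3): at t=0.363 of its height the radius interpolates to r₁+(r₂−r₁)t = 10.137, giving a regular 8-gon of that circumradius (perimeter = 2·8·10.137·sin(180°/8) = 62.07 mm); Subtracting the remaining from the first: starting from the cone, the r=7.5 cylinder at (9, 9.5) partially overlaps it — only the 0.73 mm² overlap (of its 159.10 mm²) is removed, clipping the outline; the cone at (8, -3) partially overlaps it — only the 62.35 mm² overlap (of its 290.65 mm²) is removed, clipping the outline — boundary = 35.33 mm. So its perimeter = 35.33 mm. Layer 5 (z = 1.5): the cone (r1=8→r2=3) has section circumradius 7.375 here — a regular 8-gon (perimeter = 2·8·7.375·sin(180°/8) = 45.16 mm); the r=7.5 cylinder at (9, 9.5) gives a regular 8-gon of circumradius 7.5 (constant along its height) (perimeter = 2·8·7.500·sin(180°/8) = 45.92 mm); the cone at (8, -3) contributes a regular 8-gon of circumradius 10.315 (interpolated between r1=10.5 and r2=9.5 at t=0.185) (perimeter = 2·8·10.315·sin(180°/8) = 63.16 mm); After the difference (first − rest): starting from the cone, the r=7.5 cylinder at (9, 9.5) partially overlaps it — only the 3.86 mm² overlap (of its 159.10 mm²) is removed, clipping the outline; the cone at (8, -3) partially overlaps it — only the 78.68 mm² overlap (of its 300.93 mm²) is removed, clipping the outline — boundary = 41.03 mm. So its perimeter = 41.03 mm. Layer 5 is larger (41.03 vs 35.33 mm).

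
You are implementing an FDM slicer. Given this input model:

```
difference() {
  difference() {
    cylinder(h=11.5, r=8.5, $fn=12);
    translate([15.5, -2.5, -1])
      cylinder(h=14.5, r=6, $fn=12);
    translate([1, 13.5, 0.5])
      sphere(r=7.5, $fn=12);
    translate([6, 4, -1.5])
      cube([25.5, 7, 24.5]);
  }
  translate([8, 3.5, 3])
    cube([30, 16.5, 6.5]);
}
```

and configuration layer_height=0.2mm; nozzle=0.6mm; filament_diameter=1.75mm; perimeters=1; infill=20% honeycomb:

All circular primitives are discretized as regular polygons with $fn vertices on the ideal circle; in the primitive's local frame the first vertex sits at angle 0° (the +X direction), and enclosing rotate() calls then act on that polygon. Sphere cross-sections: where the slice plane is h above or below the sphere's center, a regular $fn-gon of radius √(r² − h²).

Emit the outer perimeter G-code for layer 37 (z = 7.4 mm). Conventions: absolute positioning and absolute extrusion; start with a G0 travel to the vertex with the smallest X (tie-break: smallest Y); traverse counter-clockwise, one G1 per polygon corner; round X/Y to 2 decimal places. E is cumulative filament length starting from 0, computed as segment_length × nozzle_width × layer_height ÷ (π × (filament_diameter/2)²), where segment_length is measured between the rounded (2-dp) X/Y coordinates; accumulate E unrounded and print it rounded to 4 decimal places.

G0 X-8.50 Y0.00 Z7.40
G1 X-7.36 Y-4.25 E0.2195
G1 X-4.25 Y-7.36 E0.4390
G1 X0.00 Y-8.50 E0.6585
G1 X4.25 Y-7.36 E0.8780
G1 X7.36 Y-4.25 E1.0974
G1 X8.50 Y0.00 E1.3170
G1 X7.43 Y4.00 E1.5235
G1 X6.00 Y4.00 E1.5949
G1 X6.00 Y5.61 E1.6752
G1 X4.25 Y7.36 E1.7987
G1 X0.00 Y8.50 E2.0182
G1 X-4.25 Y7.36 E2.2377
G1 X-7.36 Y4.25 E2.4572
G1 X-8.50 Y0.00 E2.6767

At z = 7.4 mm: the r=8.5 cylinder contributes a regular 12-gon of circumradius 8.5; the r=6 cylinder at (15.5, -2.5) gives a regular 12-gon of circumradius 6 (constant along its height); the r=7.5 sphere at (1, 13.5) contributes a regular 12-gon of circumradius √(7.5²−6.9²) = 2.939; the 25.5×7 cube at (6, 4) contributes its full rectangle; Taking the first minus the rest: starting from the r=8.5 cylinder, the r=6 cylinder at (15.5, -2.5) misses the remaining region (no effect); the r=7.5 sphere at (1, 13.5) misses the remaining region (no effect); the 25.5×7 cube at (6, 4) partially overlaps it — only the 1.28 mm² overlap (of its 178.50 mm²) is removed, clipping the outline — 1 connected region; the 30×16.5 cube at (8, 3.5) contributes its full rectangle; Subtracting the remaining from the first: starting from the result so far, the 30×16.5 cube at (8, 3.5) misses the remaining region (no effect) — 1 connected region. The outline is a single polygon with 14 vertices. Extrusion per mm of travel: 0.6 × 0.2 / (π × 0.875²) = 0.049890. Accumulating E over each segment gives final E = 2.6767.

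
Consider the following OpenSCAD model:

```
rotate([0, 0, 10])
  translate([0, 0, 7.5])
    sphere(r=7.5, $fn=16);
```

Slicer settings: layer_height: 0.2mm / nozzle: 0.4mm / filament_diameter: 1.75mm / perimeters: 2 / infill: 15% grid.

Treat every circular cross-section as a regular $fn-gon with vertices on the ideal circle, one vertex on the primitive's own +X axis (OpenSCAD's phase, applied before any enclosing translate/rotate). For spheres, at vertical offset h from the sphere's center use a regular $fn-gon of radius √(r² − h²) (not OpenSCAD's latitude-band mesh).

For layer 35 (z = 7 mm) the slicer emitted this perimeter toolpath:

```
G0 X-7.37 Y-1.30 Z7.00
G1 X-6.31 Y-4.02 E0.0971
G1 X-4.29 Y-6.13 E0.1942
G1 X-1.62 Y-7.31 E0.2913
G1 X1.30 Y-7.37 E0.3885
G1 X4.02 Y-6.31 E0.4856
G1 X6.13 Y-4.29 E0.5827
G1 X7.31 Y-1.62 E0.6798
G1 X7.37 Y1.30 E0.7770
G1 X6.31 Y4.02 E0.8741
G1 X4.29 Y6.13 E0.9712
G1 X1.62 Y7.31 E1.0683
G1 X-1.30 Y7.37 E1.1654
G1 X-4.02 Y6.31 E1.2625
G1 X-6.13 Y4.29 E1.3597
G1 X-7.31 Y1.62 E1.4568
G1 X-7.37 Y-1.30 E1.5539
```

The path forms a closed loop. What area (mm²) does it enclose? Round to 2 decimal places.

Apply the shoelace formula to the sequence of (X, Y) vertices; enclosed area = 171.46 mm².

171.46 mm²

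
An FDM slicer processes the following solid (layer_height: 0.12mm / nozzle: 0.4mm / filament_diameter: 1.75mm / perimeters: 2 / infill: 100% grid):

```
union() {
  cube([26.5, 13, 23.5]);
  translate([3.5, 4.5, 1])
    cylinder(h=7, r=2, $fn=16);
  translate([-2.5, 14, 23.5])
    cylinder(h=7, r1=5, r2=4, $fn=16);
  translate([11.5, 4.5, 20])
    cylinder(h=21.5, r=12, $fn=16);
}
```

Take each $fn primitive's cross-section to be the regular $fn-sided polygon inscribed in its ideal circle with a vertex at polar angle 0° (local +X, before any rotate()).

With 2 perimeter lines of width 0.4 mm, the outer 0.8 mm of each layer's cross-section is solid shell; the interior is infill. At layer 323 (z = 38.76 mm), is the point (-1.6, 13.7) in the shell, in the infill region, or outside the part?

At z = 38.76 mm: the cube does not reach this height (z outside [0, 23.5]); the cylinder at (3.5, 4.5) is absent (z outside [1, 8]); the cone at (-2.5, 14) does not reach this height (z outside [23.5, 30.5]); the cylinder at (11.5, 4.5): section is a regular 16-gon, circumradius r=12; Merging all regions: only the r=12 cylinder at (11.5, 4.5) is present, so the union is just that shape — 1 connected region. Overall, the cross-section is a single solid region. The nearest boundary edge runs (3.01, 12.99)→(0.41, 9.09); distance from the point to it = 4.23 mm. The point is not inside any of the regions above, so it lies outside the cross-section (4.23 mm from the nearest boundary).

outside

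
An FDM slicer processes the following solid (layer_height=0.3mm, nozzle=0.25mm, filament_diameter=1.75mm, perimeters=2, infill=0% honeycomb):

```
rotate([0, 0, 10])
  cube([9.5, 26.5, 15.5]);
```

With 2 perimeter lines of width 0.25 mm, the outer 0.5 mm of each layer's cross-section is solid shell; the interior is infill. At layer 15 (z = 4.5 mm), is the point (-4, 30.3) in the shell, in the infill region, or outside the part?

At z = 4.5 mm: the 9.5×26.5 cube contributes its full rectangle; (rotated 10° about Z; rotation is an isometry so areas/perimeters/island counts are preserved). Overall, the cross-section is a single solid region. Undo the 10° rotation: the query point maps to (1.322, 30.534) in the un-rotated model frame. The nearest boundary edge runs (9.50, 26.50)→(0.00, 26.50); distance from the point to it = 4.03 mm. The point is not inside any of the regions above, so it lies outside the cross-section (4.03 mm from the nearest boundary).

outside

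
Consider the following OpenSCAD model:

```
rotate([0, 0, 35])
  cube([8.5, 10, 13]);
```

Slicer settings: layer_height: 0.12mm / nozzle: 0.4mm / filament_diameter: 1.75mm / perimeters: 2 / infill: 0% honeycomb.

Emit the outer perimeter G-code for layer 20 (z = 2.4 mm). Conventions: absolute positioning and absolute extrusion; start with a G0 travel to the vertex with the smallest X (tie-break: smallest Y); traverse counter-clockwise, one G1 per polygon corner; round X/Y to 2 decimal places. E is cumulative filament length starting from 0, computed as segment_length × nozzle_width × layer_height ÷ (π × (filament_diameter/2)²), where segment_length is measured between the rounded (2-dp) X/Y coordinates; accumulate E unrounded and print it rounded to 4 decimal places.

G0 X-5.74 Y8.19 Z2.40
G1 X0.00 Y0.00 E0.1996
G1 X6.96 Y4.88 E0.3692
G1 X1.23 Y13.07 E0.5687
G1 X-5.74 Y8.19 E0.7385

At z = 2.4 mm: the 8.5×10 cube contributes its full rectangle; (rotated 35° about Z; rotation is an isometry so areas/perimeters/island counts are preserved). The outline is a single polygon with 4 vertices. Extrusion per mm of travel: 0.4 × 0.12 / (π × 0.875²) = 0.019956. Accumulating E over each segment gives final E = 0.7385.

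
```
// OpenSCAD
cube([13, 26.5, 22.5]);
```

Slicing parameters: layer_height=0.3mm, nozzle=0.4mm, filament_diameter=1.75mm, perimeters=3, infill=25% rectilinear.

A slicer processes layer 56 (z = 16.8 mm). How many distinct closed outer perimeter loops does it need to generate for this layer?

1

At z = 16.8 mm: the cube (footprint 13×26.5) is included at this height. The result has 1 disconnected region.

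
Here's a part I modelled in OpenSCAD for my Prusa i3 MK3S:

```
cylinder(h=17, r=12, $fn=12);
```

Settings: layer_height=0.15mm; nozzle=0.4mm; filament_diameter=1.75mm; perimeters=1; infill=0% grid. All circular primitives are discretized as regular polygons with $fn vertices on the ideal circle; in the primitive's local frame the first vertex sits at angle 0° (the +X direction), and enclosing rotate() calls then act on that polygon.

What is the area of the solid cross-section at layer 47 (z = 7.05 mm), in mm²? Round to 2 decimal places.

432.00 mm²

At z = 7.05 mm: the cylinder: section is a regular 12-gon, circumradius r=12 (area = (12/2)·12.000²·sin(360°/12) = 432.00 mm²). Overall, the cross-section is a single solid region. Net area = 432.00 mm².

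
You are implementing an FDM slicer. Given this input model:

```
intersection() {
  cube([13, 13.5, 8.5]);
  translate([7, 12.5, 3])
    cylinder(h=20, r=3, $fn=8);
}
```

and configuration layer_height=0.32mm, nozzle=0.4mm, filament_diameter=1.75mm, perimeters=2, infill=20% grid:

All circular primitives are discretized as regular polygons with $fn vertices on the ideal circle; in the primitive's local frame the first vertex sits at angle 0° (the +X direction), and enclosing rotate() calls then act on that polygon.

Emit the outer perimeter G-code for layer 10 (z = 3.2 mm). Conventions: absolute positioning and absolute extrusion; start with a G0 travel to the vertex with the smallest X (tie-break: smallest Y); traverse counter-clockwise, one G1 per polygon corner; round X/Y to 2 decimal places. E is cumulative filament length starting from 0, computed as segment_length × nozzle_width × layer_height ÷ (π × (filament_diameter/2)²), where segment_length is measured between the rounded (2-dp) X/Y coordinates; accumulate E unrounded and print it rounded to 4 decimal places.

G0 X4.00 Y12.50 Z3.20
G1 X4.88 Y10.38 E0.1222
G1 X7.00 Y9.50 E0.2443
G1 X9.12 Y10.38 E0.3665
G1 X10.00 Y12.50 E0.4886
G1 X9.59 Y13.50 E0.5461
G1 X4.41 Y13.50 E0.8218
G1 X4.00 Y12.50 E0.8793

At z = 3.2 mm: the cube is present — its section is the full 13×13.5 rectangle; the r=3 cylinder at (7, 12.5) contributes a regular 8-gon of circumradius 3; Keeping only the common overlap: the r=3 cylinder at (7, 12.5) partially overlaps the 13×13.5 cube; clipping to the common part keeps 18.31 mm² — 1 connected region. The outline is a single polygon with 7 vertices. Extrusion per mm of travel: 0.4 × 0.32 / (π × 0.875²) = 0.053216. Accumulating E over each segment gives final E = 0.8793.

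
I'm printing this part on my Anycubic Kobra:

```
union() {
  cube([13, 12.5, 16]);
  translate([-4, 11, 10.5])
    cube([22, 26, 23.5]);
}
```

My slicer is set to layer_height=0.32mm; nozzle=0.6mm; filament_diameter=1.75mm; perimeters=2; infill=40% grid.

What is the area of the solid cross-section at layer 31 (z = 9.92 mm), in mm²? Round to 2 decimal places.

162.50 mm²

At z = 9.92 mm: the cube (footprint 13×12.5) is included at this height (area 162.50 mm²); the cube at (-4, 11) is not intersected at this z (z outside [10.5, 34]); Taking the union: only the 13×12.5 cube is present, so the union is just that shape — area = 162.50 mm². Overall, the cross-section is a single solid region. Net area = 162.50 mm².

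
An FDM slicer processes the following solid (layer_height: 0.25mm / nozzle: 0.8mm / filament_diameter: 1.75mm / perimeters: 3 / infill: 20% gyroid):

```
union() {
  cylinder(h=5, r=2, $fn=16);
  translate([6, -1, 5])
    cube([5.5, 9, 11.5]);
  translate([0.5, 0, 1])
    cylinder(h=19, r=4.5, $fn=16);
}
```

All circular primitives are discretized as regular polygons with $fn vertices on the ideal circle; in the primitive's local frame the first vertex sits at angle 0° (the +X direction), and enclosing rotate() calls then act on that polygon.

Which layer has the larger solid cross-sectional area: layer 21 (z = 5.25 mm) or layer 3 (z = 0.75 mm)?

layer 21 (z = 5.25 mm)

Layer 21 (z = 5.25): the cylinder is not intersected at this z (z outside [0, 5]); the cube at (6, -1) is present — its section is the full 5.5×9 rectangle (area 49.50 mm²); the cylinder at (0.5, 0): section is a regular 16-gon, circumradius r=4.5 (area = (16/2)·4.500²·sin(360°/16) = 61.99 mm²); Merging all regions: the 2 present regions are separate (no shared area or edge), so areas and boundary lengths simply add and each stays a separate island — area = 111.49 mm². So its area = 111.49 mm². Layer 3 (z = 0.75): the cylinder: section is a regular 16-gon, circumradius r=2 (area = (16/2)·2.000²·sin(360°/16) = 12.25 mm²); the cube at (6, -1) is absent (z outside [5, 16.5]); the cylinder at (0.5, 0) is absent (z outside [1, 20]); Combining (union): only the r=2 cylinder is present, so the union is just that shape — area = 12.25 mm². So its area = 12.25 mm². Layer 21 is larger (111.49 vs 12.25 mm²).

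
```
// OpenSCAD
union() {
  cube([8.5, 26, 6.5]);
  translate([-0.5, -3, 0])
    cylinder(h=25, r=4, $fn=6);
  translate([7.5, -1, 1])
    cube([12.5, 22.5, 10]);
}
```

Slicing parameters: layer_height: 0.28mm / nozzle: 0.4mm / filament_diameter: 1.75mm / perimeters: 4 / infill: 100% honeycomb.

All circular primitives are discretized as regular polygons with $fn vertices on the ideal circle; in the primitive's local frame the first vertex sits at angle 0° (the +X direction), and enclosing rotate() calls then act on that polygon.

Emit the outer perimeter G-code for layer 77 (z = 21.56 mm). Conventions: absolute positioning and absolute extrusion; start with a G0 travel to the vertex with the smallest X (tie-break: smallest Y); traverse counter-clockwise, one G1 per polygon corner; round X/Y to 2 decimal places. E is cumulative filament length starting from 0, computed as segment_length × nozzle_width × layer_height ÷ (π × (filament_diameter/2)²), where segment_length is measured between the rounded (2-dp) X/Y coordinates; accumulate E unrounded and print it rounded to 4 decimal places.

G0 X-4.50 Y-3.00 Z21.56
G1 X-2.50 Y-6.46 E0.1861
G1 X1.50 Y-6.46 E0.3723
G1 X3.50 Y-3.00 E0.5584
G1 X1.50 Y0.46 E0.7445
G1 X-2.50 Y0.46 E0.9308
G1 X-4.50 Y-3.00 E1.1169

At z = 21.56 mm: the cube is not intersected at this z (z outside [0, 6.5]); the r=4 cylinder at (-0.5, -3) contributes a regular 6-gon of circumradius 4; the cube at (7.5, -1) is absent (z outside [1, 11]); Merging all regions: only the r=4 cylinder at (-0.5, -3) is present, so the union is just that shape — 1 connected region. The outline is a single polygon with 6 vertices. Extrusion per mm of travel: 0.4 × 0.28 / (π × 0.875²) = 0.046564. Accumulating E over each segment gives final E = 1.1169.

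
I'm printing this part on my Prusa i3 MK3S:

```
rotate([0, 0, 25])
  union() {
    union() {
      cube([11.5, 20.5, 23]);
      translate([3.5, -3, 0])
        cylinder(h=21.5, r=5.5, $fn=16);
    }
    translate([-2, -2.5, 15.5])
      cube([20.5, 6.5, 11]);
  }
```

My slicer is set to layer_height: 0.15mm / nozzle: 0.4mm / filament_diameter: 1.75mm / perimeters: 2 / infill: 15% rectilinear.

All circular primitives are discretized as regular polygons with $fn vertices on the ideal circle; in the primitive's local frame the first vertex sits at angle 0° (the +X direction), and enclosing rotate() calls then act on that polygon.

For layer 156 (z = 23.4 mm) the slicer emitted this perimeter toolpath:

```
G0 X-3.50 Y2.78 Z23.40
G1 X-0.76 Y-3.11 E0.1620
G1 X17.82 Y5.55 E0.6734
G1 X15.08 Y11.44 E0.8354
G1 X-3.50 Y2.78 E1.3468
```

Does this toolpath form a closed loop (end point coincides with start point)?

Start point (G0): (-3.50, 2.78). End point (last G1): the path returns to the start — closed.

yes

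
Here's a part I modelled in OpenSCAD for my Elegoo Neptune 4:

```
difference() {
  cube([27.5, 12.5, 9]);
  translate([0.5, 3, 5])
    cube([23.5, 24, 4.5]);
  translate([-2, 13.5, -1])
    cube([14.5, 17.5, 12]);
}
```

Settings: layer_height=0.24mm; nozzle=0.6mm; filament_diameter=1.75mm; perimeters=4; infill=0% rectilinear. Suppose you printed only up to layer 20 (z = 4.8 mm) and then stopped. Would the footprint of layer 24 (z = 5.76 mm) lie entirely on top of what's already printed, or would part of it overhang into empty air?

entirely on top

Compare the two slices. At z = 4.8: the 27.5×12.5 cube contributes its full rectangle (area 343.75 mm²); the cube at (0.5, 3) is not intersected at this z (z outside [5, 9.5]); the cube at (-2, 13.5) (footprint 14.5×17.5) is included at this height (area 253.75 mm²); Taking the first minus the rest: starting from the 27.5×12.5 cube (343.75 mm²), the 14.5×17.5 cube at (-2, 13.5) misses the remaining region (no effect) — area = 343.75 mm². At z = 5.76: the 27.5×12.5 cube contributes its full rectangle (area 343.75 mm²); the cube at (0.5, 3) (footprint 23.5×24) is included at this height (area 564.00 mm²); the 14.5×17.5 cube at (-2, 13.5) contributes its full rectangle (area 253.75 mm²); Subtracting the remaining from the first: starting from the 27.5×12.5 cube (343.75 mm²), the 23.5×24 cube at (0.5, 3) partially overlaps it — only the 223.25 mm² overlap (of its 564.00 mm²) is removed, clipping the outline; the 14.5×17.5 cube at (-2, 13.5) misses the remaining region (no effect) — area = 120.50 mm². Checking containment: the cross-section at z = 5.76 is a subset of the cross-section at z = 4.8.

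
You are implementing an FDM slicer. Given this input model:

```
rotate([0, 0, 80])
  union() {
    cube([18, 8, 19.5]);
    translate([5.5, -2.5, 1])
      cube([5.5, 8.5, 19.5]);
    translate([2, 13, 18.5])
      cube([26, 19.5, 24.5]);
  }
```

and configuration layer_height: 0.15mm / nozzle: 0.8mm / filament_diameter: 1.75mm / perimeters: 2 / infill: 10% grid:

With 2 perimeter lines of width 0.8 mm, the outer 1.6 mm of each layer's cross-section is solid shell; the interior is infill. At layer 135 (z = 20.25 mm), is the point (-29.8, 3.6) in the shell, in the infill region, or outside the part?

outside

At z = 20.25 mm: the cube is not intersected at this z (z outside [0, 19.5]); the cube at (5.5, -2.5) (footprint 5.5×8.5) is included at this height; the cube at (2, 13) (footprint 26×19.5) is included at this height; Merging all regions: the 2 present regions are separate (no shared area or edge), so areas and boundary lengths simply add and each stays a separate island — 2 connected regions; (whole slice rotated 80° about Z — lengths, areas and connectivity unchanged). Overall, the cross-section has 2 separate islands. Undo the 80° rotation: the query point maps to (-1.629, 29.972) in the un-rotated model frame. The nearest boundary edge runs (2.00, 13.00)→(2.00, 32.50); distance from the point to it = 3.63 mm. The point is not inside any of the regions above, so it lies outside the cross-section (3.63 mm from the nearest boundary).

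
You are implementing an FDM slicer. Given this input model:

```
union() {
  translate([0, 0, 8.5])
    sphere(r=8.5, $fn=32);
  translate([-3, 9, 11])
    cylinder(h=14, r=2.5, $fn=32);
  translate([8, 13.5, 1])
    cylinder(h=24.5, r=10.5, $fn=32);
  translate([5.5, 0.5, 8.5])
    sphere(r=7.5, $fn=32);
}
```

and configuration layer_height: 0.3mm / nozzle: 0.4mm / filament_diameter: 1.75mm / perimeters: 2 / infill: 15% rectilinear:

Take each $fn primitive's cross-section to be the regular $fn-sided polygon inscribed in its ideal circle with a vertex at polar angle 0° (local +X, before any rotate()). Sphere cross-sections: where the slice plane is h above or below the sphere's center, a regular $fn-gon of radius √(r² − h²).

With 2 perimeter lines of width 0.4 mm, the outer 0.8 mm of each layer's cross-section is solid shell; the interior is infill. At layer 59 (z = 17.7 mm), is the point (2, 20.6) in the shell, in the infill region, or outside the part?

At z = 17.7 mm: the sphere is not intersected at this z (|z−center|=9.200 > r=8.5); the r=2.5 cylinder at (-3, 9) contributes a regular 32-gon of circumradius 2.5; the cylinder at (8, 13.5): section is a regular 32-gon, circumradius r=10.5; the sphere at (5.5, 0.5) does not reach this height (|z−center|=9.200 > r=7.5); Combining (union): the regions partially overlap (shared area 2.83 mm²), so overlapping operands fuse into one piece — 1 connected region. Overall, the cross-section is a single solid region. The nearest boundary edge runs (0.58, 20.92)→(2.17, 22.23); distance from the point to it = 1.15 mm. The point is inside the cross-section and 1.15 mm from the nearest boundary — more than the 0.8 mm shell width (2 × 0.4), so it's in the infill interior.

infill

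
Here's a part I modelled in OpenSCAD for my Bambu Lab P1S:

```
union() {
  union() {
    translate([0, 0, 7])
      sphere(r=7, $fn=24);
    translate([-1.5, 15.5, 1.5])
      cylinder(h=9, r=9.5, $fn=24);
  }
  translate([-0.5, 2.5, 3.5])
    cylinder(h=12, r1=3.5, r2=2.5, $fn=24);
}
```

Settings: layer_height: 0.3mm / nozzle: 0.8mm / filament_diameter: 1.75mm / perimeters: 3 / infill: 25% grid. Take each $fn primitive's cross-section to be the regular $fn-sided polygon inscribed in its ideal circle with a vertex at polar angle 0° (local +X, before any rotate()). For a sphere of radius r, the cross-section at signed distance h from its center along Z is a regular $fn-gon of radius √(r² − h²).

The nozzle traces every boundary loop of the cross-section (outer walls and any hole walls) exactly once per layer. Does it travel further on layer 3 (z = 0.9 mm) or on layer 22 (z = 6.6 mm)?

layer 22 (z = 6.6 mm)

Layer 3 (z = 0.9): the sphere: section is a regular 24-gon, circumradius = √(r²−h²) = √(7²−6.1²) = 3.434 (perimeter = 2·24·3.434·sin(180°/24) = 21.51 mm); the cylinder at (-1.5, 15.5) is not intersected at this z (z outside [1.5, 10.5]); Combining (union): only the r=7 sphere is present, so the union is just that shape — boundary = 21.51 mm; the cone at (-0.5, 2.5) is absent (z outside [3.5, 15.5]); Combining (union): only the result so far is present, so the union is just that shape — boundary = 21.51 mm. So its perimeter = 21.51 mm. Layer 22 (z = 6.6): the r=7 sphere contributes a regular 24-gon of circumradius √(7²−0.4²) = 6.989 (perimeter = 2·24·6.989·sin(180°/24) = 43.79 mm); the r=9.5 cylinder at (-1.5, 15.5) contributes a regular 24-gon of circumradius 9.5 (perimeter = 2·24·9.500·sin(180°/24) = 59.52 mm); Combining (union): the regions partially overlap (shared area 2.78 mm²), so the edge portions inside another operand are dropped and the merged outline is re-measured after clipping — boundary = 93.03 mm; the cone at (-0.5, 2.5) contributes a regular 24-gon of circumradius 3.242 (interpolated between r1=3.5 and r2=2.5 at t=0.258) (perimeter = 2·24·3.242·sin(180°/24) = 20.31 mm); Taking the union: the cone at (-0.5, 2.5) lies entirely inside the result so far, so the union is just the result so far — boundary = 93.03 mm. So its perimeter = 93.03 mm. Layer 22 is larger (93.03 vs 21.51 mm).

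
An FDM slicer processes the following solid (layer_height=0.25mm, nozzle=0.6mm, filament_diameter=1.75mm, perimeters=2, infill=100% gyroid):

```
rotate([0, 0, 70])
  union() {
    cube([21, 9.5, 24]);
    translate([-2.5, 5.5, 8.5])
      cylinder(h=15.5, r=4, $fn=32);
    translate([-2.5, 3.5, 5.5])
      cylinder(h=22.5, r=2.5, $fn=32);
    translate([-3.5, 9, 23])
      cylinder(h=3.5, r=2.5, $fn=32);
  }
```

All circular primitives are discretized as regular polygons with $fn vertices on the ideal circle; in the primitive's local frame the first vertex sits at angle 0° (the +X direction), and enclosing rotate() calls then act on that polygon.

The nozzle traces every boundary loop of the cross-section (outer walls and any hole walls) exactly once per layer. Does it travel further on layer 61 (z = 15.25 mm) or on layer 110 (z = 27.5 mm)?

Layer 61 (z = 15.25): the cube is present — its section is the full 21×9.5 rectangle (perimeter 61.00 mm); the r=4 cylinder at (-2.5, 5.5) contributes a regular 32-gon of circumradius 4 (perimeter = 2·32·4.000·sin(180°/32) = 25.09 mm); the cylinder at (-2.5, 3.5): section is a regular 32-gon, circumradius r=2.5 (perimeter = 2·32·2.500·sin(180°/32) = 15.68 mm); the cylinder at (-3.5, 9) does not reach this height (z outside [23, 26.5]); Combining (union): the regions partially overlap (shared area 24.43 mm²), so the edge portions inside another operand are dropped and the merged outline is re-measured after clipping — boundary = 73.28 mm; (whole slice rotated 70° about Z — lengths, areas and connectivity unchanged). So its perimeter = 73.28 mm. Layer 110 (z = 27.5): the cube does not reach this height (z outside [0, 24]); the cylinder at (-2.5, 5.5) does not reach this height (z outside [8.5, 24]); the r=2.5 cylinder at (-2.5, 3.5) gives a regular 32-gon of circumradius 2.5 (constant along its height) (perimeter = 2·32·2.500·sin(180°/32) = 15.68 mm); the cylinder at (-3.5, 9) is not intersected at this z (z outside [23, 26.5]); Merging all regions: only the r=2.5 cylinder at (-2.5, 3.5) is present, so the union is just that shape — boundary = 15.68 mm; (rotated 70° about Z; rotation is an isometry so areas/perimeters/island counts are preserved). So its perimeter = 15.68 mm. Layer 61 is larger (73.28 vs 15.68 mm).

layer 61 (z = 15.25 mm)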